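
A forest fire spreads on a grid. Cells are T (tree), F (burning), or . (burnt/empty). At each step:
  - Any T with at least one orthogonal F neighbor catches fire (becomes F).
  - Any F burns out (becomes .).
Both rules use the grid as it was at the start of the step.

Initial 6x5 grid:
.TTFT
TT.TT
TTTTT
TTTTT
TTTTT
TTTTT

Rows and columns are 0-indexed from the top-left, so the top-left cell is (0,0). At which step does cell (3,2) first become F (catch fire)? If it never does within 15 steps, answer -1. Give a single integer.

Step 1: cell (3,2)='T' (+3 fires, +1 burnt)
Step 2: cell (3,2)='T' (+3 fires, +3 burnt)
Step 3: cell (3,2)='T' (+4 fires, +3 burnt)
Step 4: cell (3,2)='F' (+5 fires, +4 burnt)
  -> target ignites at step 4
Step 5: cell (3,2)='.' (+5 fires, +5 burnt)
Step 6: cell (3,2)='.' (+4 fires, +5 burnt)
Step 7: cell (3,2)='.' (+2 fires, +4 burnt)
Step 8: cell (3,2)='.' (+1 fires, +2 burnt)
Step 9: cell (3,2)='.' (+0 fires, +1 burnt)
  fire out at step 9

4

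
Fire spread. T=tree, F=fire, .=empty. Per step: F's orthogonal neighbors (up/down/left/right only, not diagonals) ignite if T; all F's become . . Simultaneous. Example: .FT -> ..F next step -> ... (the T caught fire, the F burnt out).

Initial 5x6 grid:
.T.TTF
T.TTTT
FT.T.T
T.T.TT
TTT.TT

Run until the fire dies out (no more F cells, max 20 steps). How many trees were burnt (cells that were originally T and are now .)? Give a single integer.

Answer: 19

Derivation:
Step 1: +5 fires, +2 burnt (F count now 5)
Step 2: +4 fires, +5 burnt (F count now 4)
Step 3: +3 fires, +4 burnt (F count now 3)
Step 4: +5 fires, +3 burnt (F count now 5)
Step 5: +2 fires, +5 burnt (F count now 2)
Step 6: +0 fires, +2 burnt (F count now 0)
Fire out after step 6
Initially T: 20, now '.': 29
Total burnt (originally-T cells now '.'): 19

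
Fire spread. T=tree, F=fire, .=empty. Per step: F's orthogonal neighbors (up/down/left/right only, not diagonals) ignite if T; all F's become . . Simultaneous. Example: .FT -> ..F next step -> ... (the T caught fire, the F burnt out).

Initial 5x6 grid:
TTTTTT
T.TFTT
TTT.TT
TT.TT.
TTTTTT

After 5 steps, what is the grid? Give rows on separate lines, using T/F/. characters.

Step 1: 3 trees catch fire, 1 burn out
  TTTFTT
  T.F.FT
  TTT.TT
  TT.TT.
  TTTTTT
Step 2: 5 trees catch fire, 3 burn out
  TTF.FT
  T....F
  TTF.FT
  TT.TT.
  TTTTTT
Step 3: 5 trees catch fire, 5 burn out
  TF...F
  T.....
  TF...F
  TT.TF.
  TTTTTT
Step 4: 5 trees catch fire, 5 burn out
  F.....
  T.....
  F.....
  TF.F..
  TTTTFT
Step 5: 5 trees catch fire, 5 burn out
  ......
  F.....
  ......
  F.....
  TFTF.F

......
F.....
......
F.....
TFTF.F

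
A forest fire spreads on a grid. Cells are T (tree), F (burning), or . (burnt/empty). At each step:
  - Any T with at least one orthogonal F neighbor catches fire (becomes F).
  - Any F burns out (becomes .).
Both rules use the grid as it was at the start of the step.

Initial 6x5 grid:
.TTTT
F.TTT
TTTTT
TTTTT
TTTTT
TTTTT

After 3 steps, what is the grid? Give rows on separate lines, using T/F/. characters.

Step 1: 1 trees catch fire, 1 burn out
  .TTTT
  ..TTT
  FTTTT
  TTTTT
  TTTTT
  TTTTT
Step 2: 2 trees catch fire, 1 burn out
  .TTTT
  ..TTT
  .FTTT
  FTTTT
  TTTTT
  TTTTT
Step 3: 3 trees catch fire, 2 burn out
  .TTTT
  ..TTT
  ..FTT
  .FTTT
  FTTTT
  TTTTT

.TTTT
..TTT
..FTT
.FTTT
FTTTT
TTTTT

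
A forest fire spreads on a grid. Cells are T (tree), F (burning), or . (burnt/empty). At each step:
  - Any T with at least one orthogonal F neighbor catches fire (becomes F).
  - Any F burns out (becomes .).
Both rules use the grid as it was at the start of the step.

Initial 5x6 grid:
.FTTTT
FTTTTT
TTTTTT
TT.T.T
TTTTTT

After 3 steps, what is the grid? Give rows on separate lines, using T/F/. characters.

Step 1: 3 trees catch fire, 2 burn out
  ..FTTT
  .FTTTT
  FTTTTT
  TT.T.T
  TTTTTT
Step 2: 4 trees catch fire, 3 burn out
  ...FTT
  ..FTTT
  .FTTTT
  FT.T.T
  TTTTTT
Step 3: 5 trees catch fire, 4 burn out
  ....FT
  ...FTT
  ..FTTT
  .F.T.T
  FTTTTT

....FT
...FTT
..FTTT
.F.T.T
FTTTTT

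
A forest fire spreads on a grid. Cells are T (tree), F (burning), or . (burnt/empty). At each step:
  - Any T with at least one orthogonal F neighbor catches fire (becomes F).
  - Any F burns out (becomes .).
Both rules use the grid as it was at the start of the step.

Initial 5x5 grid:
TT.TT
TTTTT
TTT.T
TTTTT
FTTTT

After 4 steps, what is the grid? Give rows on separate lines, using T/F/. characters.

Step 1: 2 trees catch fire, 1 burn out
  TT.TT
  TTTTT
  TTT.T
  FTTTT
  .FTTT
Step 2: 3 trees catch fire, 2 burn out
  TT.TT
  TTTTT
  FTT.T
  .FTTT
  ..FTT
Step 3: 4 trees catch fire, 3 burn out
  TT.TT
  FTTTT
  .FT.T
  ..FTT
  ...FT
Step 4: 5 trees catch fire, 4 burn out
  FT.TT
  .FTTT
  ..F.T
  ...FT
  ....F

FT.TT
.FTTT
..F.T
...FT
....F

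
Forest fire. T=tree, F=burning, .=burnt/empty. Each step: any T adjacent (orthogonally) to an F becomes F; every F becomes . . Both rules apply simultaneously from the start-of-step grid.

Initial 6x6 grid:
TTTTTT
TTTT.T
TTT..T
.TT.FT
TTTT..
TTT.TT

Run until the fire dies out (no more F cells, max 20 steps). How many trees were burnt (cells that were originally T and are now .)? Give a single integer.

Step 1: +1 fires, +1 burnt (F count now 1)
Step 2: +1 fires, +1 burnt (F count now 1)
Step 3: +1 fires, +1 burnt (F count now 1)
Step 4: +1 fires, +1 burnt (F count now 1)
Step 5: +1 fires, +1 burnt (F count now 1)
Step 6: +1 fires, +1 burnt (F count now 1)
Step 7: +2 fires, +1 burnt (F count now 2)
Step 8: +2 fires, +2 burnt (F count now 2)
Step 9: +3 fires, +2 burnt (F count now 3)
Step 10: +3 fires, +3 burnt (F count now 3)
Step 11: +3 fires, +3 burnt (F count now 3)
Step 12: +3 fires, +3 burnt (F count now 3)
Step 13: +2 fires, +3 burnt (F count now 2)
Step 14: +1 fires, +2 burnt (F count now 1)
Step 15: +0 fires, +1 burnt (F count now 0)
Fire out after step 15
Initially T: 27, now '.': 34
Total burnt (originally-T cells now '.'): 25

Answer: 25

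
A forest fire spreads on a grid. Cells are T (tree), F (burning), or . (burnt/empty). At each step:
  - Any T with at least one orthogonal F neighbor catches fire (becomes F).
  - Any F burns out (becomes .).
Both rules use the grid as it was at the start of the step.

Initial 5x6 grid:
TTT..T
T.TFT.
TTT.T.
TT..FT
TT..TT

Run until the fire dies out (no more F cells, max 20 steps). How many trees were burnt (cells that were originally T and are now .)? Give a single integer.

Answer: 17

Derivation:
Step 1: +5 fires, +2 burnt (F count now 5)
Step 2: +3 fires, +5 burnt (F count now 3)
Step 3: +2 fires, +3 burnt (F count now 2)
Step 4: +3 fires, +2 burnt (F count now 3)
Step 5: +3 fires, +3 burnt (F count now 3)
Step 6: +1 fires, +3 burnt (F count now 1)
Step 7: +0 fires, +1 burnt (F count now 0)
Fire out after step 7
Initially T: 18, now '.': 29
Total burnt (originally-T cells now '.'): 17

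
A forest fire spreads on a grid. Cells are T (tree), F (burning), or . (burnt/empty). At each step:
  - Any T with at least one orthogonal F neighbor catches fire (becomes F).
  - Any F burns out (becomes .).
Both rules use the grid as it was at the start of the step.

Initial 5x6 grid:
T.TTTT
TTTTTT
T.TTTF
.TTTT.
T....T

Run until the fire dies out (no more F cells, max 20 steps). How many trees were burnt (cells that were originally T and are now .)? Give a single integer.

Step 1: +2 fires, +1 burnt (F count now 2)
Step 2: +4 fires, +2 burnt (F count now 4)
Step 3: +4 fires, +4 burnt (F count now 4)
Step 4: +3 fires, +4 burnt (F count now 3)
Step 5: +3 fires, +3 burnt (F count now 3)
Step 6: +1 fires, +3 burnt (F count now 1)
Step 7: +2 fires, +1 burnt (F count now 2)
Step 8: +0 fires, +2 burnt (F count now 0)
Fire out after step 8
Initially T: 21, now '.': 28
Total burnt (originally-T cells now '.'): 19

Answer: 19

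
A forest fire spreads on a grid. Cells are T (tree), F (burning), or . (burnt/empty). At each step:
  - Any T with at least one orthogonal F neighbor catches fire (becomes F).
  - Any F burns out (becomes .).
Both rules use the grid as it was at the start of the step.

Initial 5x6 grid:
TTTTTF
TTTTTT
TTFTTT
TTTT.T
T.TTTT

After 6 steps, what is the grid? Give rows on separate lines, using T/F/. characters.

Step 1: 6 trees catch fire, 2 burn out
  TTTTF.
  TTFTTF
  TF.FTT
  TTFT.T
  T.TTTT
Step 2: 11 trees catch fire, 6 burn out
  TTFF..
  TF.FF.
  F...FF
  TF.F.T
  T.FTTT
Step 3: 5 trees catch fire, 11 burn out
  TF....
  F.....
  ......
  F....F
  T..FTT
Step 4: 4 trees catch fire, 5 burn out
  F.....
  ......
  ......
  ......
  F...FF
Step 5: 0 trees catch fire, 4 burn out
  ......
  ......
  ......
  ......
  ......
Step 6: 0 trees catch fire, 0 burn out
  ......
  ......
  ......
  ......
  ......

......
......
......
......
......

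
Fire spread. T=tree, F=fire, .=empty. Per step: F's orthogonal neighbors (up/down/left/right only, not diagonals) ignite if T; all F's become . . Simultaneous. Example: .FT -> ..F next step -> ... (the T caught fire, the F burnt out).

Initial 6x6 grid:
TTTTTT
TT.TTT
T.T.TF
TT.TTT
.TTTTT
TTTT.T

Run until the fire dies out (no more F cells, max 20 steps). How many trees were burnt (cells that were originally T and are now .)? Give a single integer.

Answer: 28

Derivation:
Step 1: +3 fires, +1 burnt (F count now 3)
Step 2: +4 fires, +3 burnt (F count now 4)
Step 3: +5 fires, +4 burnt (F count now 5)
Step 4: +2 fires, +5 burnt (F count now 2)
Step 5: +3 fires, +2 burnt (F count now 3)
Step 6: +3 fires, +3 burnt (F count now 3)
Step 7: +4 fires, +3 burnt (F count now 4)
Step 8: +3 fires, +4 burnt (F count now 3)
Step 9: +1 fires, +3 burnt (F count now 1)
Step 10: +0 fires, +1 burnt (F count now 0)
Fire out after step 10
Initially T: 29, now '.': 35
Total burnt (originally-T cells now '.'): 28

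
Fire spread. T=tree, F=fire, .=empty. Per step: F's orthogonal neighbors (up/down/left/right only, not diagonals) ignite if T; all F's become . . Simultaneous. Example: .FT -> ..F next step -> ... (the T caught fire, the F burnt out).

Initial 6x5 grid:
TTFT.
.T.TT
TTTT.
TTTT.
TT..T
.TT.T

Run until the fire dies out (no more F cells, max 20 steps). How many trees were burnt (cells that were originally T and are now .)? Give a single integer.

Step 1: +2 fires, +1 burnt (F count now 2)
Step 2: +3 fires, +2 burnt (F count now 3)
Step 3: +3 fires, +3 burnt (F count now 3)
Step 4: +4 fires, +3 burnt (F count now 4)
Step 5: +3 fires, +4 burnt (F count now 3)
Step 6: +2 fires, +3 burnt (F count now 2)
Step 7: +1 fires, +2 burnt (F count now 1)
Step 8: +0 fires, +1 burnt (F count now 0)
Fire out after step 8
Initially T: 20, now '.': 28
Total burnt (originally-T cells now '.'): 18

Answer: 18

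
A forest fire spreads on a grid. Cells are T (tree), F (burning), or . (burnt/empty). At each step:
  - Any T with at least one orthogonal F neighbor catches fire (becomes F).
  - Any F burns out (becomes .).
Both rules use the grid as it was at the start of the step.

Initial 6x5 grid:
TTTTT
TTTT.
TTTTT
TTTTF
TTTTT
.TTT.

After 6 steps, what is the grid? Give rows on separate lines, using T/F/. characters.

Step 1: 3 trees catch fire, 1 burn out
  TTTTT
  TTTT.
  TTTTF
  TTTF.
  TTTTF
  .TTT.
Step 2: 3 trees catch fire, 3 burn out
  TTTTT
  TTTT.
  TTTF.
  TTF..
  TTTF.
  .TTT.
Step 3: 5 trees catch fire, 3 burn out
  TTTTT
  TTTF.
  TTF..
  TF...
  TTF..
  .TTF.
Step 4: 6 trees catch fire, 5 burn out
  TTTFT
  TTF..
  TF...
  F....
  TF...
  .TF..
Step 5: 6 trees catch fire, 6 burn out
  TTF.F
  TF...
  F....
  .....
  F....
  .F...
Step 6: 2 trees catch fire, 6 burn out
  TF...
  F....
  .....
  .....
  .....
  .....

TF...
F....
.....
.....
.....
.....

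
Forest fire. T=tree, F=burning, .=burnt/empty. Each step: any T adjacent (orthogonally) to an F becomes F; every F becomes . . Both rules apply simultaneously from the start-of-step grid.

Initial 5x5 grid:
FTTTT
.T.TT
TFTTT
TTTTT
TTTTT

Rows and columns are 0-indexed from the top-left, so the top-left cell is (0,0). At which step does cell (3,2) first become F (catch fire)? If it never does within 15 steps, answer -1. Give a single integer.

Step 1: cell (3,2)='T' (+5 fires, +2 burnt)
Step 2: cell (3,2)='F' (+5 fires, +5 burnt)
  -> target ignites at step 2
Step 3: cell (3,2)='.' (+6 fires, +5 burnt)
Step 4: cell (3,2)='.' (+4 fires, +6 burnt)
Step 5: cell (3,2)='.' (+1 fires, +4 burnt)
Step 6: cell (3,2)='.' (+0 fires, +1 burnt)
  fire out at step 6

2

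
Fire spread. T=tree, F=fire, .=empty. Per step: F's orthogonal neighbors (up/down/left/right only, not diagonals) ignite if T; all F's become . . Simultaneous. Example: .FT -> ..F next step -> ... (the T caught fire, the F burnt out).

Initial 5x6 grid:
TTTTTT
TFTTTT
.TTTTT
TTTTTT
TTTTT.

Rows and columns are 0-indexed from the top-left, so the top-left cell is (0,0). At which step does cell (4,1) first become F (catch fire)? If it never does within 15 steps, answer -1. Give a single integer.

Step 1: cell (4,1)='T' (+4 fires, +1 burnt)
Step 2: cell (4,1)='T' (+5 fires, +4 burnt)
Step 3: cell (4,1)='F' (+6 fires, +5 burnt)
  -> target ignites at step 3
Step 4: cell (4,1)='.' (+6 fires, +6 burnt)
Step 5: cell (4,1)='.' (+4 fires, +6 burnt)
Step 6: cell (4,1)='.' (+2 fires, +4 burnt)
Step 7: cell (4,1)='.' (+0 fires, +2 burnt)
  fire out at step 7

3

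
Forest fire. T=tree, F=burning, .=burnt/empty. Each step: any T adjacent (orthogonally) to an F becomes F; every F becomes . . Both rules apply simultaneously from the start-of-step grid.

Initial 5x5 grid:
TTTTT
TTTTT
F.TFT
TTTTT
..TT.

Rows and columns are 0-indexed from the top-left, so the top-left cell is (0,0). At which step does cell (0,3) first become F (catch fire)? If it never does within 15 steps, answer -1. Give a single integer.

Step 1: cell (0,3)='T' (+6 fires, +2 burnt)
Step 2: cell (0,3)='F' (+9 fires, +6 burnt)
  -> target ignites at step 2
Step 3: cell (0,3)='.' (+4 fires, +9 burnt)
Step 4: cell (0,3)='.' (+0 fires, +4 burnt)
  fire out at step 4

2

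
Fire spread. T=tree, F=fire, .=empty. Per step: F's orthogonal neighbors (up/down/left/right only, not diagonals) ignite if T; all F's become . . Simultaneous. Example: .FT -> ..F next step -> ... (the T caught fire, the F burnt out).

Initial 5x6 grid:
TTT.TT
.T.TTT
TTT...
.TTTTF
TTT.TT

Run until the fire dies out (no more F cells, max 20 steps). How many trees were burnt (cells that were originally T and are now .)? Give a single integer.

Step 1: +2 fires, +1 burnt (F count now 2)
Step 2: +2 fires, +2 burnt (F count now 2)
Step 3: +1 fires, +2 burnt (F count now 1)
Step 4: +3 fires, +1 burnt (F count now 3)
Step 5: +2 fires, +3 burnt (F count now 2)
Step 6: +3 fires, +2 burnt (F count now 3)
Step 7: +1 fires, +3 burnt (F count now 1)
Step 8: +2 fires, +1 burnt (F count now 2)
Step 9: +0 fires, +2 burnt (F count now 0)
Fire out after step 9
Initially T: 21, now '.': 25
Total burnt (originally-T cells now '.'): 16

Answer: 16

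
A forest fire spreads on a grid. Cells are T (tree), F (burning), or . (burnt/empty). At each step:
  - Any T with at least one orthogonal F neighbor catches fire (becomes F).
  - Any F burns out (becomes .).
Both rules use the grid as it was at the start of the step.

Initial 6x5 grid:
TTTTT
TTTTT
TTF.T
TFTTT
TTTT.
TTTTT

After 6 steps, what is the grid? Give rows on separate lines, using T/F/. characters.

Step 1: 5 trees catch fire, 2 burn out
  TTTTT
  TTFTT
  TF..T
  F.FTT
  TFTT.
  TTTTT
Step 2: 8 trees catch fire, 5 burn out
  TTFTT
  TF.FT
  F...T
  ...FT
  F.FT.
  TFTTT
Step 3: 8 trees catch fire, 8 burn out
  TF.FT
  F...F
  ....T
  ....F
  ...F.
  F.FTT
Step 4: 4 trees catch fire, 8 burn out
  F...F
  .....
  ....F
  .....
  .....
  ...FT
Step 5: 1 trees catch fire, 4 burn out
  .....
  .....
  .....
  .....
  .....
  ....F
Step 6: 0 trees catch fire, 1 burn out
  .....
  .....
  .....
  .....
  .....
  .....

.....
.....
.....
.....
.....
.....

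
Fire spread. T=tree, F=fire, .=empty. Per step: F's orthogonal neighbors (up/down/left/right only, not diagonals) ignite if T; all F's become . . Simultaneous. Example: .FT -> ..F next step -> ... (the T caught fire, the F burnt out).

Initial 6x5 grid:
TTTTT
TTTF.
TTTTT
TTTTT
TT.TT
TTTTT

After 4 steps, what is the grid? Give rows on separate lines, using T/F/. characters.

Step 1: 3 trees catch fire, 1 burn out
  TTTFT
  TTF..
  TTTFT
  TTTTT
  TT.TT
  TTTTT
Step 2: 6 trees catch fire, 3 burn out
  TTF.F
  TF...
  TTF.F
  TTTFT
  TT.TT
  TTTTT
Step 3: 6 trees catch fire, 6 burn out
  TF...
  F....
  TF...
  TTF.F
  TT.FT
  TTTTT
Step 4: 5 trees catch fire, 6 burn out
  F....
  .....
  F....
  TF...
  TT..F
  TTTFT

F....
.....
F....
TF...
TT..F
TTTFT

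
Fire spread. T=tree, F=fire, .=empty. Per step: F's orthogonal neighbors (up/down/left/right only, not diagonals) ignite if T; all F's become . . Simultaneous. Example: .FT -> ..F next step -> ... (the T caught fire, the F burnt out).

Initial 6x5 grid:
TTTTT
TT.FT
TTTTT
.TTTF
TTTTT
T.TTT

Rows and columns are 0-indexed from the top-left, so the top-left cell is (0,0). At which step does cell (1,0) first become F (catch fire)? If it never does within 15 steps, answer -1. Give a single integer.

Step 1: cell (1,0)='T' (+6 fires, +2 burnt)
Step 2: cell (1,0)='T' (+6 fires, +6 burnt)
Step 3: cell (1,0)='T' (+5 fires, +6 burnt)
Step 4: cell (1,0)='T' (+5 fires, +5 burnt)
Step 5: cell (1,0)='F' (+2 fires, +5 burnt)
  -> target ignites at step 5
Step 6: cell (1,0)='.' (+1 fires, +2 burnt)
Step 7: cell (1,0)='.' (+0 fires, +1 burnt)
  fire out at step 7

5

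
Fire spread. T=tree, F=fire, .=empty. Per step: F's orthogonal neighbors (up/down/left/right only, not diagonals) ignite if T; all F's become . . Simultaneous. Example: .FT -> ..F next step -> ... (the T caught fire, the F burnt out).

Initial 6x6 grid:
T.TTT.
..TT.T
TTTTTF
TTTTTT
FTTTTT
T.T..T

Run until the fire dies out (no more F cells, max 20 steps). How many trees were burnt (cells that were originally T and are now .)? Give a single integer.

Step 1: +6 fires, +2 burnt (F count now 6)
Step 2: +6 fires, +6 burnt (F count now 6)
Step 3: +9 fires, +6 burnt (F count now 9)
Step 4: +2 fires, +9 burnt (F count now 2)
Step 5: +2 fires, +2 burnt (F count now 2)
Step 6: +0 fires, +2 burnt (F count now 0)
Fire out after step 6
Initially T: 26, now '.': 35
Total burnt (originally-T cells now '.'): 25

Answer: 25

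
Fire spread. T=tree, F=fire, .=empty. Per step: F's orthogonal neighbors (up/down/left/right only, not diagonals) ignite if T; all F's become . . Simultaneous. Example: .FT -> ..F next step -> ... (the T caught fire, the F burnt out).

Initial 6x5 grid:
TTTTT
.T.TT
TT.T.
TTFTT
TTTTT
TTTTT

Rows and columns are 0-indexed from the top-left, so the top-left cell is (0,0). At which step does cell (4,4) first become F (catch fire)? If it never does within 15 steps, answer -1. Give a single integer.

Step 1: cell (4,4)='T' (+3 fires, +1 burnt)
Step 2: cell (4,4)='T' (+7 fires, +3 burnt)
Step 3: cell (4,4)='F' (+7 fires, +7 burnt)
  -> target ignites at step 3
Step 4: cell (4,4)='.' (+5 fires, +7 burnt)
Step 5: cell (4,4)='.' (+3 fires, +5 burnt)
Step 6: cell (4,4)='.' (+0 fires, +3 burnt)
  fire out at step 6

3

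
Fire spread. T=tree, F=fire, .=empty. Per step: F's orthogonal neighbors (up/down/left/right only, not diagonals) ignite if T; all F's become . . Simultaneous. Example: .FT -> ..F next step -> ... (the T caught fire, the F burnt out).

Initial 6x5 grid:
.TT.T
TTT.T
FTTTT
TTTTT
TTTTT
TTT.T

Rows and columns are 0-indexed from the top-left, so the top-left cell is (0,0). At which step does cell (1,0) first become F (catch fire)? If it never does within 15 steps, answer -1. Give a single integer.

Step 1: cell (1,0)='F' (+3 fires, +1 burnt)
  -> target ignites at step 1
Step 2: cell (1,0)='.' (+4 fires, +3 burnt)
Step 3: cell (1,0)='.' (+6 fires, +4 burnt)
Step 4: cell (1,0)='.' (+5 fires, +6 burnt)
Step 5: cell (1,0)='.' (+4 fires, +5 burnt)
Step 6: cell (1,0)='.' (+2 fires, +4 burnt)
Step 7: cell (1,0)='.' (+1 fires, +2 burnt)
Step 8: cell (1,0)='.' (+0 fires, +1 burnt)
  fire out at step 8

1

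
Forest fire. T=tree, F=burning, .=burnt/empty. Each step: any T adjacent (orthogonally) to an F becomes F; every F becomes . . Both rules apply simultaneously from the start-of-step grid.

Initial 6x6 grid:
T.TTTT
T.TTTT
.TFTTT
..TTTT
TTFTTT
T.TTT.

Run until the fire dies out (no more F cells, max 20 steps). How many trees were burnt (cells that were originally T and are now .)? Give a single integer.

Answer: 25

Derivation:
Step 1: +7 fires, +2 burnt (F count now 7)
Step 2: +7 fires, +7 burnt (F count now 7)
Step 3: +7 fires, +7 burnt (F count now 7)
Step 4: +3 fires, +7 burnt (F count now 3)
Step 5: +1 fires, +3 burnt (F count now 1)
Step 6: +0 fires, +1 burnt (F count now 0)
Fire out after step 6
Initially T: 27, now '.': 34
Total burnt (originally-T cells now '.'): 25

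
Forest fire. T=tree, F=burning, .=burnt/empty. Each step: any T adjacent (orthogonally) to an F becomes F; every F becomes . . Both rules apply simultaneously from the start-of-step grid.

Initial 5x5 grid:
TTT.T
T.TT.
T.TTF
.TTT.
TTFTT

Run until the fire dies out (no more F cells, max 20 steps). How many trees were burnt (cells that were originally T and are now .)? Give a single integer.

Answer: 16

Derivation:
Step 1: +4 fires, +2 burnt (F count now 4)
Step 2: +6 fires, +4 burnt (F count now 6)
Step 3: +1 fires, +6 burnt (F count now 1)
Step 4: +1 fires, +1 burnt (F count now 1)
Step 5: +1 fires, +1 burnt (F count now 1)
Step 6: +1 fires, +1 burnt (F count now 1)
Step 7: +1 fires, +1 burnt (F count now 1)
Step 8: +1 fires, +1 burnt (F count now 1)
Step 9: +0 fires, +1 burnt (F count now 0)
Fire out after step 9
Initially T: 17, now '.': 24
Total burnt (originally-T cells now '.'): 16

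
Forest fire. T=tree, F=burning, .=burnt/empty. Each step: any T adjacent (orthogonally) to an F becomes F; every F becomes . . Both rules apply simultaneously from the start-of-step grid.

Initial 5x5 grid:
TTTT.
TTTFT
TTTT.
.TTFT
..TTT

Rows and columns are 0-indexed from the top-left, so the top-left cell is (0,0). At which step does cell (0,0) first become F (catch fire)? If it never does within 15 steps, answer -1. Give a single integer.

Step 1: cell (0,0)='T' (+7 fires, +2 burnt)
Step 2: cell (0,0)='T' (+6 fires, +7 burnt)
Step 3: cell (0,0)='T' (+3 fires, +6 burnt)
Step 4: cell (0,0)='F' (+2 fires, +3 burnt)
  -> target ignites at step 4
Step 5: cell (0,0)='.' (+0 fires, +2 burnt)
  fire out at step 5

4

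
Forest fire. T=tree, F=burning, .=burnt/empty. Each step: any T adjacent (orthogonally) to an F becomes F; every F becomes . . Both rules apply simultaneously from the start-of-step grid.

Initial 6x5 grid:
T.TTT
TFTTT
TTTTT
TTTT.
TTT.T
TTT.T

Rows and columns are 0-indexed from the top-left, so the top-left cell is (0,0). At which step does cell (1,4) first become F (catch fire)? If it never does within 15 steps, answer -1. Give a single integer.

Step 1: cell (1,4)='T' (+3 fires, +1 burnt)
Step 2: cell (1,4)='T' (+6 fires, +3 burnt)
Step 3: cell (1,4)='F' (+6 fires, +6 burnt)
  -> target ignites at step 3
Step 4: cell (1,4)='.' (+6 fires, +6 burnt)
Step 5: cell (1,4)='.' (+2 fires, +6 burnt)
Step 6: cell (1,4)='.' (+0 fires, +2 burnt)
  fire out at step 6

3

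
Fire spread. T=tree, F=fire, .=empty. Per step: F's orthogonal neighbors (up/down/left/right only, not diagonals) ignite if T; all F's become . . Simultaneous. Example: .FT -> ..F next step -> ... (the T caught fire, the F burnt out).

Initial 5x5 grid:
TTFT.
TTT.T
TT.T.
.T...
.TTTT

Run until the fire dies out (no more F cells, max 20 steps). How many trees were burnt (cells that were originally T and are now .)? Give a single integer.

Answer: 13

Derivation:
Step 1: +3 fires, +1 burnt (F count now 3)
Step 2: +2 fires, +3 burnt (F count now 2)
Step 3: +2 fires, +2 burnt (F count now 2)
Step 4: +2 fires, +2 burnt (F count now 2)
Step 5: +1 fires, +2 burnt (F count now 1)
Step 6: +1 fires, +1 burnt (F count now 1)
Step 7: +1 fires, +1 burnt (F count now 1)
Step 8: +1 fires, +1 burnt (F count now 1)
Step 9: +0 fires, +1 burnt (F count now 0)
Fire out after step 9
Initially T: 15, now '.': 23
Total burnt (originally-T cells now '.'): 13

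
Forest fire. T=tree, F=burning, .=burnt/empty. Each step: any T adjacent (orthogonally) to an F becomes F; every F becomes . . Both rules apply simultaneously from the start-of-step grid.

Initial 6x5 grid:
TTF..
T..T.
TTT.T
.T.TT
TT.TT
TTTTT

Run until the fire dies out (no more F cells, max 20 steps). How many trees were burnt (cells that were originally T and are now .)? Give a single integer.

Answer: 19

Derivation:
Step 1: +1 fires, +1 burnt (F count now 1)
Step 2: +1 fires, +1 burnt (F count now 1)
Step 3: +1 fires, +1 burnt (F count now 1)
Step 4: +1 fires, +1 burnt (F count now 1)
Step 5: +1 fires, +1 burnt (F count now 1)
Step 6: +2 fires, +1 burnt (F count now 2)
Step 7: +1 fires, +2 burnt (F count now 1)
Step 8: +2 fires, +1 burnt (F count now 2)
Step 9: +2 fires, +2 burnt (F count now 2)
Step 10: +1 fires, +2 burnt (F count now 1)
Step 11: +2 fires, +1 burnt (F count now 2)
Step 12: +2 fires, +2 burnt (F count now 2)
Step 13: +1 fires, +2 burnt (F count now 1)
Step 14: +1 fires, +1 burnt (F count now 1)
Step 15: +0 fires, +1 burnt (F count now 0)
Fire out after step 15
Initially T: 20, now '.': 29
Total burnt (originally-T cells now '.'): 19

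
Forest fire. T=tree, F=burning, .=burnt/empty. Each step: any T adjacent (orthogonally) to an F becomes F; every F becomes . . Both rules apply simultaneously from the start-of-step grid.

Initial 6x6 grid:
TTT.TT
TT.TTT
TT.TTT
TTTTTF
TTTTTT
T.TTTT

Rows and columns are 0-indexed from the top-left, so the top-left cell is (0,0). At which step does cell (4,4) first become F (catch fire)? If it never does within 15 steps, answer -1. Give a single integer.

Step 1: cell (4,4)='T' (+3 fires, +1 burnt)
Step 2: cell (4,4)='F' (+5 fires, +3 burnt)
  -> target ignites at step 2
Step 3: cell (4,4)='.' (+6 fires, +5 burnt)
Step 4: cell (4,4)='.' (+5 fires, +6 burnt)
Step 5: cell (4,4)='.' (+4 fires, +5 burnt)
Step 6: cell (4,4)='.' (+3 fires, +4 burnt)
Step 7: cell (4,4)='.' (+3 fires, +3 burnt)
Step 8: cell (4,4)='.' (+2 fires, +3 burnt)
Step 9: cell (4,4)='.' (+0 fires, +2 burnt)
  fire out at step 9

2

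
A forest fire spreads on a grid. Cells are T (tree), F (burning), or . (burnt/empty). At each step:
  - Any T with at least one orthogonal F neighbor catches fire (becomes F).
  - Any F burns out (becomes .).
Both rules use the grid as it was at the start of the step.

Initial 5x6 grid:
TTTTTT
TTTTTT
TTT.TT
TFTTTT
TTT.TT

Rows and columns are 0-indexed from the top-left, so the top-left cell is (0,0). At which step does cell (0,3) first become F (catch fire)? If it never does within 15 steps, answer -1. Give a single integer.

Step 1: cell (0,3)='T' (+4 fires, +1 burnt)
Step 2: cell (0,3)='T' (+6 fires, +4 burnt)
Step 3: cell (0,3)='T' (+4 fires, +6 burnt)
Step 4: cell (0,3)='T' (+6 fires, +4 burnt)
Step 5: cell (0,3)='F' (+4 fires, +6 burnt)
  -> target ignites at step 5
Step 6: cell (0,3)='.' (+2 fires, +4 burnt)
Step 7: cell (0,3)='.' (+1 fires, +2 burnt)
Step 8: cell (0,3)='.' (+0 fires, +1 burnt)
  fire out at step 8

5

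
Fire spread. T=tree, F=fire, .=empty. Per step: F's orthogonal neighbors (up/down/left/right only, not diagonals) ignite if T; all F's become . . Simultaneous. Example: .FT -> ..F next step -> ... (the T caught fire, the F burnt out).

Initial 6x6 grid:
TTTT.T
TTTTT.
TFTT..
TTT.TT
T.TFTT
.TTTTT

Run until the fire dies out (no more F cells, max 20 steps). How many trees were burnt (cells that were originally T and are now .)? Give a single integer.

Answer: 26

Derivation:
Step 1: +7 fires, +2 burnt (F count now 7)
Step 2: +10 fires, +7 burnt (F count now 10)
Step 3: +7 fires, +10 burnt (F count now 7)
Step 4: +2 fires, +7 burnt (F count now 2)
Step 5: +0 fires, +2 burnt (F count now 0)
Fire out after step 5
Initially T: 27, now '.': 35
Total burnt (originally-T cells now '.'): 26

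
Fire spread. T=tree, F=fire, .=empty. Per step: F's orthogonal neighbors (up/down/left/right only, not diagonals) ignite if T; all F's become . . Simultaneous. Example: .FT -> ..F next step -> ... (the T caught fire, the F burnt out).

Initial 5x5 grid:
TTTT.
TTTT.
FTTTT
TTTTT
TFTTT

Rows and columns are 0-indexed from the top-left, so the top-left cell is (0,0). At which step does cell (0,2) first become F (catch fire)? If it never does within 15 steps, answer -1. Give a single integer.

Step 1: cell (0,2)='T' (+6 fires, +2 burnt)
Step 2: cell (0,2)='T' (+5 fires, +6 burnt)
Step 3: cell (0,2)='T' (+5 fires, +5 burnt)
Step 4: cell (0,2)='F' (+4 fires, +5 burnt)
  -> target ignites at step 4
Step 5: cell (0,2)='.' (+1 fires, +4 burnt)
Step 6: cell (0,2)='.' (+0 fires, +1 burnt)
  fire out at step 6

4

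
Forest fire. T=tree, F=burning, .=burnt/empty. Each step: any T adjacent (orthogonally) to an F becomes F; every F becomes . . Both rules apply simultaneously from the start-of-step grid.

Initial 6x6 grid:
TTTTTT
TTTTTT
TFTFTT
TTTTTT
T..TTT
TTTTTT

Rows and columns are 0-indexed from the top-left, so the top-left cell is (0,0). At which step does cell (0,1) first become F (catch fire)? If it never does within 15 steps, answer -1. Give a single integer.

Step 1: cell (0,1)='T' (+7 fires, +2 burnt)
Step 2: cell (0,1)='F' (+10 fires, +7 burnt)
  -> target ignites at step 2
Step 3: cell (0,1)='.' (+8 fires, +10 burnt)
Step 4: cell (0,1)='.' (+5 fires, +8 burnt)
Step 5: cell (0,1)='.' (+2 fires, +5 burnt)
Step 6: cell (0,1)='.' (+0 fires, +2 burnt)
  fire out at step 6

2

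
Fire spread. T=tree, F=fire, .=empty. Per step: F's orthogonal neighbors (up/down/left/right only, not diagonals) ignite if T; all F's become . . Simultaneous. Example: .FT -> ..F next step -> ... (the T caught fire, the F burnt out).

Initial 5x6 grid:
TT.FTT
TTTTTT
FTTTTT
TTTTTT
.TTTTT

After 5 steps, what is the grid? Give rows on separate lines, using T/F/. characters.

Step 1: 5 trees catch fire, 2 burn out
  TT..FT
  FTTFTT
  .FTTTT
  FTTTTT
  .TTTTT
Step 2: 8 trees catch fire, 5 burn out
  FT...F
  .FF.FT
  ..FFTT
  .FTTTT
  .TTTTT
Step 3: 6 trees catch fire, 8 burn out
  .F....
  .....F
  ....FT
  ..FFTT
  .FTTTT
Step 4: 4 trees catch fire, 6 burn out
  ......
  ......
  .....F
  ....FT
  ..FFTT
Step 5: 2 trees catch fire, 4 burn out
  ......
  ......
  ......
  .....F
  ....FT

......
......
......
.....F
....FT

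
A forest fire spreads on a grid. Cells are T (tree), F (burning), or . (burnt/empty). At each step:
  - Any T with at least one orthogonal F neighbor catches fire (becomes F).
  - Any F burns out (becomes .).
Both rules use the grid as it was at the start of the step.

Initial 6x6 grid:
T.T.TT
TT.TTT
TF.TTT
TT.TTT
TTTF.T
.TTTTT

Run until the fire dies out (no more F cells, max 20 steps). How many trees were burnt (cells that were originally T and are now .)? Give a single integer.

Step 1: +6 fires, +2 burnt (F count now 6)
Step 2: +7 fires, +6 burnt (F count now 7)
Step 3: +7 fires, +7 burnt (F count now 7)
Step 4: +3 fires, +7 burnt (F count now 3)
Step 5: +2 fires, +3 burnt (F count now 2)
Step 6: +1 fires, +2 burnt (F count now 1)
Step 7: +0 fires, +1 burnt (F count now 0)
Fire out after step 7
Initially T: 27, now '.': 35
Total burnt (originally-T cells now '.'): 26

Answer: 26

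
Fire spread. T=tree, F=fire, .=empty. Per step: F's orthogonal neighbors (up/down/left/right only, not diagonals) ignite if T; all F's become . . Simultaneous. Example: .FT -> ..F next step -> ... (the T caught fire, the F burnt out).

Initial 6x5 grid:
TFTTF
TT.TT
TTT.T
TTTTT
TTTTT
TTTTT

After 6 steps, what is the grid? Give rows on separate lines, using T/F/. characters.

Step 1: 5 trees catch fire, 2 burn out
  F.FF.
  TF.TF
  TTT.T
  TTTTT
  TTTTT
  TTTTT
Step 2: 4 trees catch fire, 5 burn out
  .....
  F..F.
  TFT.F
  TTTTT
  TTTTT
  TTTTT
Step 3: 4 trees catch fire, 4 burn out
  .....
  .....
  F.F..
  TFTTF
  TTTTT
  TTTTT
Step 4: 5 trees catch fire, 4 burn out
  .....
  .....
  .....
  F.FF.
  TFTTF
  TTTTT
Step 5: 5 trees catch fire, 5 burn out
  .....
  .....
  .....
  .....
  F.FF.
  TFTTF
Step 6: 3 trees catch fire, 5 burn out
  .....
  .....
  .....
  .....
  .....
  F.FF.

.....
.....
.....
.....
.....
F.FF.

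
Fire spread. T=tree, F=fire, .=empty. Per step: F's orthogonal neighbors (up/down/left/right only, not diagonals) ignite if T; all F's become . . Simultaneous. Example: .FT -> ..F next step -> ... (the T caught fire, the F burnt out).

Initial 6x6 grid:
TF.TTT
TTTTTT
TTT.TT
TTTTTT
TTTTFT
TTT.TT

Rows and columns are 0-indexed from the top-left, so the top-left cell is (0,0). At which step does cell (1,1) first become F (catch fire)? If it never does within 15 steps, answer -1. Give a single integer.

Step 1: cell (1,1)='F' (+6 fires, +2 burnt)
  -> target ignites at step 1
Step 2: cell (1,1)='.' (+8 fires, +6 burnt)
Step 3: cell (1,1)='.' (+9 fires, +8 burnt)
Step 4: cell (1,1)='.' (+6 fires, +9 burnt)
Step 5: cell (1,1)='.' (+2 fires, +6 burnt)
Step 6: cell (1,1)='.' (+0 fires, +2 burnt)
  fire out at step 6

1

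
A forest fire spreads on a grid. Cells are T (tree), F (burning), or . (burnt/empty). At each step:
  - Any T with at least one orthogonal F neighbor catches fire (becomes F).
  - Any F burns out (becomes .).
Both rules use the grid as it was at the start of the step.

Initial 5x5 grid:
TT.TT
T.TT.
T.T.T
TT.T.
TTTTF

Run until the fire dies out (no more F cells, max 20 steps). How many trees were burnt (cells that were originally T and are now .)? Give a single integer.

Answer: 11

Derivation:
Step 1: +1 fires, +1 burnt (F count now 1)
Step 2: +2 fires, +1 burnt (F count now 2)
Step 3: +1 fires, +2 burnt (F count now 1)
Step 4: +2 fires, +1 burnt (F count now 2)
Step 5: +1 fires, +2 burnt (F count now 1)
Step 6: +1 fires, +1 burnt (F count now 1)
Step 7: +1 fires, +1 burnt (F count now 1)
Step 8: +1 fires, +1 burnt (F count now 1)
Step 9: +1 fires, +1 burnt (F count now 1)
Step 10: +0 fires, +1 burnt (F count now 0)
Fire out after step 10
Initially T: 17, now '.': 19
Total burnt (originally-T cells now '.'): 11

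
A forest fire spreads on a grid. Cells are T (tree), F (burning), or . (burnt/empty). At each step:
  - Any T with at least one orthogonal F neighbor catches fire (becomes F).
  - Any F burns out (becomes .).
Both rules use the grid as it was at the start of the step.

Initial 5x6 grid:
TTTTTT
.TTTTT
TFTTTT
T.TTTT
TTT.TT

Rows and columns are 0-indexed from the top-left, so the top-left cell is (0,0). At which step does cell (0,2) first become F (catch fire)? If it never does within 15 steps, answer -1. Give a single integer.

Step 1: cell (0,2)='T' (+3 fires, +1 burnt)
Step 2: cell (0,2)='T' (+5 fires, +3 burnt)
Step 3: cell (0,2)='F' (+7 fires, +5 burnt)
  -> target ignites at step 3
Step 4: cell (0,2)='.' (+5 fires, +7 burnt)
Step 5: cell (0,2)='.' (+4 fires, +5 burnt)
Step 6: cell (0,2)='.' (+2 fires, +4 burnt)
Step 7: cell (0,2)='.' (+0 fires, +2 burnt)
  fire out at step 7

3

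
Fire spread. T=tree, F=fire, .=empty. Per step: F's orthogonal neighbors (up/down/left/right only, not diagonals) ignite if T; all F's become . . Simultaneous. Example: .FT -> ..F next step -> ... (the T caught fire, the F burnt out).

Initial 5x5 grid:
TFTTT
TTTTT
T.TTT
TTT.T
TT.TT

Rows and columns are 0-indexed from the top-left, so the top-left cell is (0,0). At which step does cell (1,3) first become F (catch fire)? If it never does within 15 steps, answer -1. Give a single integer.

Step 1: cell (1,3)='T' (+3 fires, +1 burnt)
Step 2: cell (1,3)='T' (+3 fires, +3 burnt)
Step 3: cell (1,3)='F' (+4 fires, +3 burnt)
  -> target ignites at step 3
Step 4: cell (1,3)='.' (+4 fires, +4 burnt)
Step 5: cell (1,3)='.' (+3 fires, +4 burnt)
Step 6: cell (1,3)='.' (+2 fires, +3 burnt)
Step 7: cell (1,3)='.' (+1 fires, +2 burnt)
Step 8: cell (1,3)='.' (+1 fires, +1 burnt)
Step 9: cell (1,3)='.' (+0 fires, +1 burnt)
  fire out at step 9

3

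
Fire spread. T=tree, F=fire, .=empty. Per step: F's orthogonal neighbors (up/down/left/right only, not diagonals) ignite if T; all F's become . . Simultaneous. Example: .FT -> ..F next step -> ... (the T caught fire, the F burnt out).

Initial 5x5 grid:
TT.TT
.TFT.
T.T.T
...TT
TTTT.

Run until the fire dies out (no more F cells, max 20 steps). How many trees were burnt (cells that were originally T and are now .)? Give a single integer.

Answer: 7

Derivation:
Step 1: +3 fires, +1 burnt (F count now 3)
Step 2: +2 fires, +3 burnt (F count now 2)
Step 3: +2 fires, +2 burnt (F count now 2)
Step 4: +0 fires, +2 burnt (F count now 0)
Fire out after step 4
Initially T: 15, now '.': 17
Total burnt (originally-T cells now '.'): 7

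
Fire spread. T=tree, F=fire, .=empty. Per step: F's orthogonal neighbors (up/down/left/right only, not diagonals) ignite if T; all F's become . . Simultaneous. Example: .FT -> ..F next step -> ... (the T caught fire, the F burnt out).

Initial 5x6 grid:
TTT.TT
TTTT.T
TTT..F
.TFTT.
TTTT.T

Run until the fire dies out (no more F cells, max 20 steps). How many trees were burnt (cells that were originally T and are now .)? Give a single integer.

Step 1: +5 fires, +2 burnt (F count now 5)
Step 2: +6 fires, +5 burnt (F count now 6)
Step 3: +6 fires, +6 burnt (F count now 6)
Step 4: +2 fires, +6 burnt (F count now 2)
Step 5: +1 fires, +2 burnt (F count now 1)
Step 6: +0 fires, +1 burnt (F count now 0)
Fire out after step 6
Initially T: 21, now '.': 29
Total burnt (originally-T cells now '.'): 20

Answer: 20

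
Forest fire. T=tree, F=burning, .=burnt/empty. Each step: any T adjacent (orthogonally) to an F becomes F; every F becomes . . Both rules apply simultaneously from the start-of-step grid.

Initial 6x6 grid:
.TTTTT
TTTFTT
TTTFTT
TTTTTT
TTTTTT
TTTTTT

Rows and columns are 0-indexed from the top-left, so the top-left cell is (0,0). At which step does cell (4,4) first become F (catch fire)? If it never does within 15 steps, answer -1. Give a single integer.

Step 1: cell (4,4)='T' (+6 fires, +2 burnt)
Step 2: cell (4,4)='T' (+9 fires, +6 burnt)
Step 3: cell (4,4)='F' (+9 fires, +9 burnt)
  -> target ignites at step 3
Step 4: cell (4,4)='.' (+5 fires, +9 burnt)
Step 5: cell (4,4)='.' (+3 fires, +5 burnt)
Step 6: cell (4,4)='.' (+1 fires, +3 burnt)
Step 7: cell (4,4)='.' (+0 fires, +1 burnt)
  fire out at step 7

3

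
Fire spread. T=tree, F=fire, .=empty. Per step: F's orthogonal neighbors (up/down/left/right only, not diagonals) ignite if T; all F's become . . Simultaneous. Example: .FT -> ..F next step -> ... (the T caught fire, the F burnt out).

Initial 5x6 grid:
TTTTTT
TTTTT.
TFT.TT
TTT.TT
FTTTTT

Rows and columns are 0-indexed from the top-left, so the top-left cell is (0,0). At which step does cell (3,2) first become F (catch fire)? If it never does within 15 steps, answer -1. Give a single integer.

Step 1: cell (3,2)='T' (+6 fires, +2 burnt)
Step 2: cell (3,2)='F' (+5 fires, +6 burnt)
  -> target ignites at step 2
Step 3: cell (3,2)='.' (+4 fires, +5 burnt)
Step 4: cell (3,2)='.' (+3 fires, +4 burnt)
Step 5: cell (3,2)='.' (+4 fires, +3 burnt)
Step 6: cell (3,2)='.' (+3 fires, +4 burnt)
Step 7: cell (3,2)='.' (+0 fires, +3 burnt)
  fire out at step 7

2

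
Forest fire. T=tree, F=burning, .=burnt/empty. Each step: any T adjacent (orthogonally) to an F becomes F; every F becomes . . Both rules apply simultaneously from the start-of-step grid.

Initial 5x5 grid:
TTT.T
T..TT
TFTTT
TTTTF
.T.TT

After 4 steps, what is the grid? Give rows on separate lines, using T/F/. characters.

Step 1: 6 trees catch fire, 2 burn out
  TTT.T
  T..TT
  F.FTF
  TFTF.
  .T.TF
Step 2: 7 trees catch fire, 6 burn out
  TTT.T
  F..TF
  ...F.
  F.F..
  .F.F.
Step 3: 3 trees catch fire, 7 burn out
  FTT.F
  ...F.
  .....
  .....
  .....
Step 4: 1 trees catch fire, 3 burn out
  .FT..
  .....
  .....
  .....
  .....

.FT..
.....
.....
.....
.....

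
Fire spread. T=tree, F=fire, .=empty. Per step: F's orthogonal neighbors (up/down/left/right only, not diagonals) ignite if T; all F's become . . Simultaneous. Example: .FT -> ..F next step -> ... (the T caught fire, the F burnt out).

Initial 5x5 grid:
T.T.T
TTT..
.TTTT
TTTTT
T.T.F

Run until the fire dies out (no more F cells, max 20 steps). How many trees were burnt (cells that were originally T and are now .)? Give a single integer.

Step 1: +1 fires, +1 burnt (F count now 1)
Step 2: +2 fires, +1 burnt (F count now 2)
Step 3: +2 fires, +2 burnt (F count now 2)
Step 4: +3 fires, +2 burnt (F count now 3)
Step 5: +3 fires, +3 burnt (F count now 3)
Step 6: +3 fires, +3 burnt (F count now 3)
Step 7: +1 fires, +3 burnt (F count now 1)
Step 8: +1 fires, +1 burnt (F count now 1)
Step 9: +0 fires, +1 burnt (F count now 0)
Fire out after step 9
Initially T: 17, now '.': 24
Total burnt (originally-T cells now '.'): 16

Answer: 16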